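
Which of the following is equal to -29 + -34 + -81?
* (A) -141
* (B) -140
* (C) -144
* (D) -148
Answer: C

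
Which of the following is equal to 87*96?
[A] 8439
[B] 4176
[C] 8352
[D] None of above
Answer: C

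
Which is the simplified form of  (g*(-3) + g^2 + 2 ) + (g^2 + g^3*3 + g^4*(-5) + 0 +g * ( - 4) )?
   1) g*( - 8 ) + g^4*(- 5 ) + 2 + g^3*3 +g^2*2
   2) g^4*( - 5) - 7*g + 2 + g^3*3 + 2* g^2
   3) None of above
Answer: 2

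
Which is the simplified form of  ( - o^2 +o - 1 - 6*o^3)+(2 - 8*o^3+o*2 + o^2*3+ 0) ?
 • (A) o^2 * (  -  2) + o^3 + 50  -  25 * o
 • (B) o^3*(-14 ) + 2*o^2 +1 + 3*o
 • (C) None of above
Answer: B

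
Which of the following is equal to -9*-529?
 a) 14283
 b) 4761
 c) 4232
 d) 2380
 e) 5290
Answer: b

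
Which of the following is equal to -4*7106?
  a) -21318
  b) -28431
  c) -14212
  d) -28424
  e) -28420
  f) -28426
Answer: d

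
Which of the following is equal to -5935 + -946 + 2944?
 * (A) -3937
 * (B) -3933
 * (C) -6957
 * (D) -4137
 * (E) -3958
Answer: A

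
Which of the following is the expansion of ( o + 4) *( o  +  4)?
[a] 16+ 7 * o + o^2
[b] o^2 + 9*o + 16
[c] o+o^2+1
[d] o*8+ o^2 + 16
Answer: d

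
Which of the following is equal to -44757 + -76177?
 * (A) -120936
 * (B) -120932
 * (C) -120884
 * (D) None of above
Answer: D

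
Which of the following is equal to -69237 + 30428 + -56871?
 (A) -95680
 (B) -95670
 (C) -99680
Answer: A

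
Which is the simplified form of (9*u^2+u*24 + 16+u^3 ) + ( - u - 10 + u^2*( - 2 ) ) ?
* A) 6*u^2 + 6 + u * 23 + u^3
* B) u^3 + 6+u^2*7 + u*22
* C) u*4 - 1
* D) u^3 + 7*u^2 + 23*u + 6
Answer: D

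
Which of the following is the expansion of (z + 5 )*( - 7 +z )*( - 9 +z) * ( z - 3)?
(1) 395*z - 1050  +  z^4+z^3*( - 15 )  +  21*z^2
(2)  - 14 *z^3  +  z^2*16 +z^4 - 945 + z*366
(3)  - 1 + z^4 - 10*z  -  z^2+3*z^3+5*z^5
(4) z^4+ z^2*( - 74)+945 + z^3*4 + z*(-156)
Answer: 2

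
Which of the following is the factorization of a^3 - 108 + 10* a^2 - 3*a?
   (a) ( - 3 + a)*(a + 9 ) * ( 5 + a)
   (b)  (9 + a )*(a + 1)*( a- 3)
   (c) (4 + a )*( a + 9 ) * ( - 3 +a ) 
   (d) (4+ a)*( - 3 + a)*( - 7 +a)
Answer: c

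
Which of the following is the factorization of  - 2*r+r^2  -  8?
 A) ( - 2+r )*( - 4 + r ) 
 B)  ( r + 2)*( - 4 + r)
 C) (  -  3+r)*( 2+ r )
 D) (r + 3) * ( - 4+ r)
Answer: B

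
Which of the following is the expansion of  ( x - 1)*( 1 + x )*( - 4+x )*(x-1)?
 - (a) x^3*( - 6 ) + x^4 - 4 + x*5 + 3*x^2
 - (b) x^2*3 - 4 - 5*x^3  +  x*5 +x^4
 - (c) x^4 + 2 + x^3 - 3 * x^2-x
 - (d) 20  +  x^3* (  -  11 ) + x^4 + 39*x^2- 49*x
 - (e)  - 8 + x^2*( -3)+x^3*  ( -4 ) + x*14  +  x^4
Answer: b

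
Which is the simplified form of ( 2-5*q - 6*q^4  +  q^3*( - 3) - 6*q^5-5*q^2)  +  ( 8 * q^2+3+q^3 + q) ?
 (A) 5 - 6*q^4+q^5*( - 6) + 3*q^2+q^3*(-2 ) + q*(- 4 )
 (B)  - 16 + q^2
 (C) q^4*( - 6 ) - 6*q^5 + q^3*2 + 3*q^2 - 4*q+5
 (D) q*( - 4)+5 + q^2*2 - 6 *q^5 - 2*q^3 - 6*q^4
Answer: A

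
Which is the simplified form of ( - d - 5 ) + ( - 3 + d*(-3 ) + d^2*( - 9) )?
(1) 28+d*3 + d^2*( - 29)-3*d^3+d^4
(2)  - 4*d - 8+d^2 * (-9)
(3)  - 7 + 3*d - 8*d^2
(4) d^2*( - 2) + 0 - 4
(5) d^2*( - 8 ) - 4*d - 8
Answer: 2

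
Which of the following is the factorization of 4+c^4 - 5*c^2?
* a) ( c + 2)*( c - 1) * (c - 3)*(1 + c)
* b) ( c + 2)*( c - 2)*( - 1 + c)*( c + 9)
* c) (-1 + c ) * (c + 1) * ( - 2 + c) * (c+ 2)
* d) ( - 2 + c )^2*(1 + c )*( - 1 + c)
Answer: c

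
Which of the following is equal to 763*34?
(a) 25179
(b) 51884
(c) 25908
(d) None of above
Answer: d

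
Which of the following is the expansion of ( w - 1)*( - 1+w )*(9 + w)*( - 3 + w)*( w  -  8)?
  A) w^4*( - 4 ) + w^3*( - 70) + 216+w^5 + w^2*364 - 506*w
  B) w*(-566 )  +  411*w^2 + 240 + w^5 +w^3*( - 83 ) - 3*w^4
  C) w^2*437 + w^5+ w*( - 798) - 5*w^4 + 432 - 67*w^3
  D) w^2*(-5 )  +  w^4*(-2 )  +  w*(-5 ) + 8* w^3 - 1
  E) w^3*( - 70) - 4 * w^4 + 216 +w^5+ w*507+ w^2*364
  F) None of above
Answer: F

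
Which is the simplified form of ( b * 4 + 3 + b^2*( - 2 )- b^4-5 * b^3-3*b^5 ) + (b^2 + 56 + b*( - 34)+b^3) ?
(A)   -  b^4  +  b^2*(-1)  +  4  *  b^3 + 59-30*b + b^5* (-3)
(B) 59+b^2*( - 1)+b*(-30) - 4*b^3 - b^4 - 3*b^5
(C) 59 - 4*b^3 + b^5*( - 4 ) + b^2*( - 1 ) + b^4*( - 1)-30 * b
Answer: B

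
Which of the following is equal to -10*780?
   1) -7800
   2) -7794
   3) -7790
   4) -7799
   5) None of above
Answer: 1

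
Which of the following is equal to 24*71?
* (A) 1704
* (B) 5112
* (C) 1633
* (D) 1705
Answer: A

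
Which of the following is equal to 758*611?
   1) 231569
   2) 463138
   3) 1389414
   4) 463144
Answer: 2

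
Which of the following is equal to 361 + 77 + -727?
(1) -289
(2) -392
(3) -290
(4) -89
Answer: 1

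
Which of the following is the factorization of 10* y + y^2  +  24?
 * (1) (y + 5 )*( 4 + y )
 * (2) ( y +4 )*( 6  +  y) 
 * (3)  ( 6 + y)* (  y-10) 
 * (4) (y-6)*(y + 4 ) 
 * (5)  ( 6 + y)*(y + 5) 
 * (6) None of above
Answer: 2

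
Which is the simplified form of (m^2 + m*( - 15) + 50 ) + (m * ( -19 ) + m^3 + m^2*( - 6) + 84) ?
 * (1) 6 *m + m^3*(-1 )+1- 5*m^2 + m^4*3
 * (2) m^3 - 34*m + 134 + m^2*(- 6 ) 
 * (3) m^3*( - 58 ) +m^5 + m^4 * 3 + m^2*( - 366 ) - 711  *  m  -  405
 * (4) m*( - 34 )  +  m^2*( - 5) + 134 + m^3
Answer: 4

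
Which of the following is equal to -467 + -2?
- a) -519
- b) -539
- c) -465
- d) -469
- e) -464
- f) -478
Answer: d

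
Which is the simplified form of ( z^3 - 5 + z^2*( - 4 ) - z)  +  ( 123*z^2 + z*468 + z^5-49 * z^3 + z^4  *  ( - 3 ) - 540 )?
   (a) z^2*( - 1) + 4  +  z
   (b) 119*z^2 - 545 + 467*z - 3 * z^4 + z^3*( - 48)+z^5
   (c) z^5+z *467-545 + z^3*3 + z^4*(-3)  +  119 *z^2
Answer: b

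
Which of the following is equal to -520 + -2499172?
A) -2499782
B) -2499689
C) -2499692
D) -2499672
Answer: C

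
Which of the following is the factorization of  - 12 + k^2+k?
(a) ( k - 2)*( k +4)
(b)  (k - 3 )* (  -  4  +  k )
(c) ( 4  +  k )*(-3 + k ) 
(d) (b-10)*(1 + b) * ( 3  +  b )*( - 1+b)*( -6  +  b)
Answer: c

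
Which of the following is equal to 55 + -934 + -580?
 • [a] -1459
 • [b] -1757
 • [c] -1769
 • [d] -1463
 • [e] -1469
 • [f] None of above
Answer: a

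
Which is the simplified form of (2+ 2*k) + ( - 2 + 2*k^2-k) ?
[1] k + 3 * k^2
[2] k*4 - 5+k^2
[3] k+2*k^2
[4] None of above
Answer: 3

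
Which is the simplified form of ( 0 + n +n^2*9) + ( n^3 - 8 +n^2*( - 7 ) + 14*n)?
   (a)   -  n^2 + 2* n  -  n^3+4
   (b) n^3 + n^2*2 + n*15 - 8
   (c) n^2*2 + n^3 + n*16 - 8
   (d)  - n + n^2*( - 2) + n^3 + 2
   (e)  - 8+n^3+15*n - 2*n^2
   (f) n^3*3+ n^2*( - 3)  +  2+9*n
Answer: b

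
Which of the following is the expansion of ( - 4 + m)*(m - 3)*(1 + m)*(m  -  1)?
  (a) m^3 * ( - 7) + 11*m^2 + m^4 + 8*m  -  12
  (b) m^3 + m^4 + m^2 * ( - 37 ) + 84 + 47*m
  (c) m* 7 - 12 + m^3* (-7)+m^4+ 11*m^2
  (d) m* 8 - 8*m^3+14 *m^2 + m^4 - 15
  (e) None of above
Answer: c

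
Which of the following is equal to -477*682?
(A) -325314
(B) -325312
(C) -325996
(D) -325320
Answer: A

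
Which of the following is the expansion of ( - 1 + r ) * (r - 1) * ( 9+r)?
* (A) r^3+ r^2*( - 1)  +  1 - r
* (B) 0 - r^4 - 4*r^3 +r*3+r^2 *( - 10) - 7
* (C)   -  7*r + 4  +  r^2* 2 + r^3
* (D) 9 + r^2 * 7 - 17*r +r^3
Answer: D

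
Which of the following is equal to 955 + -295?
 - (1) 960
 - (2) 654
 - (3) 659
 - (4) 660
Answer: 4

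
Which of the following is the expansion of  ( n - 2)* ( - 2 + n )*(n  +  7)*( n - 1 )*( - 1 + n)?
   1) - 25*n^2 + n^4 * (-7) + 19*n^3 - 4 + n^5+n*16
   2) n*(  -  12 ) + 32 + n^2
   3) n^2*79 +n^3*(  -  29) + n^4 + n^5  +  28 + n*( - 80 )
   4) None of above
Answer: 3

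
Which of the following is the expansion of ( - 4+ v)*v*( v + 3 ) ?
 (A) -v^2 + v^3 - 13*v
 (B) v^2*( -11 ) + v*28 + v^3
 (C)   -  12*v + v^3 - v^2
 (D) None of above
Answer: C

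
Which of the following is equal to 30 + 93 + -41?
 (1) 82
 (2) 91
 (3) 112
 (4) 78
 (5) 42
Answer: 1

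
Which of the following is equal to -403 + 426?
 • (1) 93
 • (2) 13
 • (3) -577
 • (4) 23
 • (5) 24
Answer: 4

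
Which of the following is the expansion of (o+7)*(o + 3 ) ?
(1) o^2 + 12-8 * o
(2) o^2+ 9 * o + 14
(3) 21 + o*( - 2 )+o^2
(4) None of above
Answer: 4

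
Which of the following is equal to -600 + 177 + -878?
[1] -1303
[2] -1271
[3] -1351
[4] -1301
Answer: 4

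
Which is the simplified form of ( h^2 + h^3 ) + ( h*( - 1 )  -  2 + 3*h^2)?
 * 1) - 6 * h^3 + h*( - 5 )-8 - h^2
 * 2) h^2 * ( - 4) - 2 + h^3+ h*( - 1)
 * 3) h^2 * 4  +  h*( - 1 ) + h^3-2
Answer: 3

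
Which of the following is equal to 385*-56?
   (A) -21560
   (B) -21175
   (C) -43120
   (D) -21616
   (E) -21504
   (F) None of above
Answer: A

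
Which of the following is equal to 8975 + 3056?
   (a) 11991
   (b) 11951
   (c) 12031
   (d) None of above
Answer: c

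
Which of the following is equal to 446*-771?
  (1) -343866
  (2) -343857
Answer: 1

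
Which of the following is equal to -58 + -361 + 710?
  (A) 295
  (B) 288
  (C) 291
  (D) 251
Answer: C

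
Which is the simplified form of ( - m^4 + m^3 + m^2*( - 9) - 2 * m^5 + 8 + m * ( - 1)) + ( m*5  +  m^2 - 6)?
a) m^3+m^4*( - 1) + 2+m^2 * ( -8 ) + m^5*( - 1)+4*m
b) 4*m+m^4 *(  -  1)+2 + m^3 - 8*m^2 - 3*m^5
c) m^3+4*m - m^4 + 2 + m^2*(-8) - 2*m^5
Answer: c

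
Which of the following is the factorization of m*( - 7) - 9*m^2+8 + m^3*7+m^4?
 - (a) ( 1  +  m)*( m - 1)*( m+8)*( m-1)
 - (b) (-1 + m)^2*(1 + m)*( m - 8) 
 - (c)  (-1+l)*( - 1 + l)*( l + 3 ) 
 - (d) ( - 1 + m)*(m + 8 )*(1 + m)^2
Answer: a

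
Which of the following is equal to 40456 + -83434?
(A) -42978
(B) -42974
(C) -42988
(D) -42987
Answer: A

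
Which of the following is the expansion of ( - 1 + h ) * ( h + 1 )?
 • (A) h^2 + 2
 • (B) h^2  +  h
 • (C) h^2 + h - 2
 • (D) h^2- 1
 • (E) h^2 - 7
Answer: D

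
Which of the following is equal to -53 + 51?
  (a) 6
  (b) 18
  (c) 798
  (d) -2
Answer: d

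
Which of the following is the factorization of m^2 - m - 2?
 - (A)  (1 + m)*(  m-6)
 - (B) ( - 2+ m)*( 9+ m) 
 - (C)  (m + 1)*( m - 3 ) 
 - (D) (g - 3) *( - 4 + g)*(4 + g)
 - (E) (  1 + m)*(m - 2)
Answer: E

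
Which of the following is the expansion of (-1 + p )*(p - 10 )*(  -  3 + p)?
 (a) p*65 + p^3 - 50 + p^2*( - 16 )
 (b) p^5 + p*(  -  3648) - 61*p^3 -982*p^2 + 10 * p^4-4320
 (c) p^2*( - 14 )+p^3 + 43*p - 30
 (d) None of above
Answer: c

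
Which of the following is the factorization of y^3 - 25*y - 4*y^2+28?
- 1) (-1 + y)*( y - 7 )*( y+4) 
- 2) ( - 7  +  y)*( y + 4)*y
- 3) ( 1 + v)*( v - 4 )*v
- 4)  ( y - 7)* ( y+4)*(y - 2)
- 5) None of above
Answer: 1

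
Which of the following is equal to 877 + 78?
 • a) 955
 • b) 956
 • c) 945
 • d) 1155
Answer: a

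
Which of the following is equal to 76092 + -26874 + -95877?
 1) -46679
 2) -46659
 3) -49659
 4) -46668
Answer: 2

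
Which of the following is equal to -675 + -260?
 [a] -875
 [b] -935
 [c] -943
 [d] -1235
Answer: b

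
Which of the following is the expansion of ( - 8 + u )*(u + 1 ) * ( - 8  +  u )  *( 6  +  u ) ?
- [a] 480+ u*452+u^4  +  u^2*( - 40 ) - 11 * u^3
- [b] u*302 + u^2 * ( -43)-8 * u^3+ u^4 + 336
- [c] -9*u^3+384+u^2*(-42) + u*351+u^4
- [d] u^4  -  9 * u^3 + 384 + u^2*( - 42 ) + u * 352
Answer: d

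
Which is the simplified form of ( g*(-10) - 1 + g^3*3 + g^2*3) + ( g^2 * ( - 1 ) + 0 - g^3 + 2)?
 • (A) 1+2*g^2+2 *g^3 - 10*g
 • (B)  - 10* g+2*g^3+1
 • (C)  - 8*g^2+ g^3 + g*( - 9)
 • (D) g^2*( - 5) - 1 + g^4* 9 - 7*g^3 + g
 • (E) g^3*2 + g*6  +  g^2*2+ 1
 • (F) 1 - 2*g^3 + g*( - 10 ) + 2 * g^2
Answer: A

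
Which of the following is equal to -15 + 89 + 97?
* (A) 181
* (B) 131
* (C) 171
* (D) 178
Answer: C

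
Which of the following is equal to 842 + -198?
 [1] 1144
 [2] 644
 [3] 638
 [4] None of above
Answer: 2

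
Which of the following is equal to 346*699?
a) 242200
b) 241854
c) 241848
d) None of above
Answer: b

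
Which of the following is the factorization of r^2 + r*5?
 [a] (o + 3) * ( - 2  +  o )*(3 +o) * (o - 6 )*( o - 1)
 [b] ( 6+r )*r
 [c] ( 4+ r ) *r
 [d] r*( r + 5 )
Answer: d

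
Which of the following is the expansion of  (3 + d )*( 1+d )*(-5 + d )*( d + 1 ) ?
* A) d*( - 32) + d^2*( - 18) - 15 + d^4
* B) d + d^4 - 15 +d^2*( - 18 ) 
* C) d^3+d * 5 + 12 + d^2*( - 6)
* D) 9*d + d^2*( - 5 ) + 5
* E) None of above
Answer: A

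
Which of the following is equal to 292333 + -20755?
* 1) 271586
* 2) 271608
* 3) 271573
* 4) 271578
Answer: 4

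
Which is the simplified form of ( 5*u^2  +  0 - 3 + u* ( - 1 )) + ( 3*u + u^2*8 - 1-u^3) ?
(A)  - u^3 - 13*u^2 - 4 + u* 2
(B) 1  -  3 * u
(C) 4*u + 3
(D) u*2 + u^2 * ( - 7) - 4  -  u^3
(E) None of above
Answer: E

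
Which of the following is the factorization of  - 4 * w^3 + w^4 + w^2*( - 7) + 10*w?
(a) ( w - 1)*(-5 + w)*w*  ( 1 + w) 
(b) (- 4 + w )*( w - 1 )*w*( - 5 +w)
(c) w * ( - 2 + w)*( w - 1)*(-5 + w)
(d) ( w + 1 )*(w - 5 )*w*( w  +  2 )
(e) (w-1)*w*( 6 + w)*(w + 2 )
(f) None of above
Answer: f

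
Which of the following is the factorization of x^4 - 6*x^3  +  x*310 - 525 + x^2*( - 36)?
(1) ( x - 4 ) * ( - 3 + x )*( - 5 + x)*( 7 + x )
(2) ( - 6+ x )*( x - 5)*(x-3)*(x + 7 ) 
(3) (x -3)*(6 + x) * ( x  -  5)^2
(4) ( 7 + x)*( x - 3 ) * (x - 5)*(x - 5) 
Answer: 4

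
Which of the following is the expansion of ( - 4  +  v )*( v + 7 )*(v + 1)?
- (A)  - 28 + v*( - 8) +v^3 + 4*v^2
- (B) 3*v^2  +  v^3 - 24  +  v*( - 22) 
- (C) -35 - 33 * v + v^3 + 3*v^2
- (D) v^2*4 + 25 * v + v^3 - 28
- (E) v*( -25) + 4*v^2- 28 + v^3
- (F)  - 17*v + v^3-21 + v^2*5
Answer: E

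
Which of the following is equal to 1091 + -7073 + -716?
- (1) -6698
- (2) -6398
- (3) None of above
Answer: 1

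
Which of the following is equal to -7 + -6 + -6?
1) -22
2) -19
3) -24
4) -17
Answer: 2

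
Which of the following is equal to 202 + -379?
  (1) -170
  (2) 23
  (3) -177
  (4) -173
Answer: 3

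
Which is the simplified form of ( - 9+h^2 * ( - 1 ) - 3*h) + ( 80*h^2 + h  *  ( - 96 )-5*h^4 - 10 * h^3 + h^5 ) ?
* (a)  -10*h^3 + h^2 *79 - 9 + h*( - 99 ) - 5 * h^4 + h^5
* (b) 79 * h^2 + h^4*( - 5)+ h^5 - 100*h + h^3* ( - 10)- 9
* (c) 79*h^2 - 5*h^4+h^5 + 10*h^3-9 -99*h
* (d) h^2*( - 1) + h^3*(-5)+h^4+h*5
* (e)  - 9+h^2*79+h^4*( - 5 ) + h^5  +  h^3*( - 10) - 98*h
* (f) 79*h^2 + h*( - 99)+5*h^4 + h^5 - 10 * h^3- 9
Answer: a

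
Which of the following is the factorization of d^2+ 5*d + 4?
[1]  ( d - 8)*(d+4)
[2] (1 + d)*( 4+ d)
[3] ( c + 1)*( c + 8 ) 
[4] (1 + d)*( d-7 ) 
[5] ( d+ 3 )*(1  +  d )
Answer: 2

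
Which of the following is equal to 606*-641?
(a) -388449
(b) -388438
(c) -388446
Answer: c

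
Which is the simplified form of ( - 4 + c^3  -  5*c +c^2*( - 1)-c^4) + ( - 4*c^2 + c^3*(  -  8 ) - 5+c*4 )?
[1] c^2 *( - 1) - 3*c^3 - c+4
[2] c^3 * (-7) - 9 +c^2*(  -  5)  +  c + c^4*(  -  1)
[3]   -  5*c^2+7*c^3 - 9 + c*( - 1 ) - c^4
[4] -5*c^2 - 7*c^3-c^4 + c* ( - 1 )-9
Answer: 4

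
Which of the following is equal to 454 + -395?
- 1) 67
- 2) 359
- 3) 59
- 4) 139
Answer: 3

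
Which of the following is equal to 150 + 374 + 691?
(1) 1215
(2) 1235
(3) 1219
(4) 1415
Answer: 1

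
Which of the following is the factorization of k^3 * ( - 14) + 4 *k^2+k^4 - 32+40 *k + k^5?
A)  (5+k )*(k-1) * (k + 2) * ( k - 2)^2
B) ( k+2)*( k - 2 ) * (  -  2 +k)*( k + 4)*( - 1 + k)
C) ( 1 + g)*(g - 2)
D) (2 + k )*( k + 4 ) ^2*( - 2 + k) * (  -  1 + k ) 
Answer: B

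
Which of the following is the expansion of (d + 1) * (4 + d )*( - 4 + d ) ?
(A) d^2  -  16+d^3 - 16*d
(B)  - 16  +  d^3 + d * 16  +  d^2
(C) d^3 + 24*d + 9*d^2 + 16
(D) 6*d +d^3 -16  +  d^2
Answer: A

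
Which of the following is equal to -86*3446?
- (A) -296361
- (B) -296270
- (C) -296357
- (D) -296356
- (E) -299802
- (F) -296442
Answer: D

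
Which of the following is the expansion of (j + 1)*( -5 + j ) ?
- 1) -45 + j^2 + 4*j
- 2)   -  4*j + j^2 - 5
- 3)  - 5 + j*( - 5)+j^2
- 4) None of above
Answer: 2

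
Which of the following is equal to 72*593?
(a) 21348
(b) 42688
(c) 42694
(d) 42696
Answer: d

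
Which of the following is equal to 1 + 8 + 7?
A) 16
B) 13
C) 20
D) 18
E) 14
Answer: A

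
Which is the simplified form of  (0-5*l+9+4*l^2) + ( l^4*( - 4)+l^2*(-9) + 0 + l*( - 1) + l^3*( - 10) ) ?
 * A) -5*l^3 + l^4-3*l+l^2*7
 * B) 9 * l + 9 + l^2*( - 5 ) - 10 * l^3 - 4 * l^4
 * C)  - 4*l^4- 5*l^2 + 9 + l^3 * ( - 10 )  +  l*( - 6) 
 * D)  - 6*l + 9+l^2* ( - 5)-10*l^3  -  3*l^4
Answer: C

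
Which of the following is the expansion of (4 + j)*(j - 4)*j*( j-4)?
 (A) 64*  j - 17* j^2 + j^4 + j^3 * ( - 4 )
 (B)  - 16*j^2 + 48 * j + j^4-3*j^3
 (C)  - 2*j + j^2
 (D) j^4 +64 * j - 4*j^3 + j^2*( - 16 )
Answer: D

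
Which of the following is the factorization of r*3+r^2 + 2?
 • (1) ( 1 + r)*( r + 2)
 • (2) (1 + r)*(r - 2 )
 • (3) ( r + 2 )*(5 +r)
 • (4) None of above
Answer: 1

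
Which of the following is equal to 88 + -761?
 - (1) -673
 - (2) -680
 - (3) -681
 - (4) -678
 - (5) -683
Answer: 1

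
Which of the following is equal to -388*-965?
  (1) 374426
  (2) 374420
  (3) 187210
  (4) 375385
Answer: 2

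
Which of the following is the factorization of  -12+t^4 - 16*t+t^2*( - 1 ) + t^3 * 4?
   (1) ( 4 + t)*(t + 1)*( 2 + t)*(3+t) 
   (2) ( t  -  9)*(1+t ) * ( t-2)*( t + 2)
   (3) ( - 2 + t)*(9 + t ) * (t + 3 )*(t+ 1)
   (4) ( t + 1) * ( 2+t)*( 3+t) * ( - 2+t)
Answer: 4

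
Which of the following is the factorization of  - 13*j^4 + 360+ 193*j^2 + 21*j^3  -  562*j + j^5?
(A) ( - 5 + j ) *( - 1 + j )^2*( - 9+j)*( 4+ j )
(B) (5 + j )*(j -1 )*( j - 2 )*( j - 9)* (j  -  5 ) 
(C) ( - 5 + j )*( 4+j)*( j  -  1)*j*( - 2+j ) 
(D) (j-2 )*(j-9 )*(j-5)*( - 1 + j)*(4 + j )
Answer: D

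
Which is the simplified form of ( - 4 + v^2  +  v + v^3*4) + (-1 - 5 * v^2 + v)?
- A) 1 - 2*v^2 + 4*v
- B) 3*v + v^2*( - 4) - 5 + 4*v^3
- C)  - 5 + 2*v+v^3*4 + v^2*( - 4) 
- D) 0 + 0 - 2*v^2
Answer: C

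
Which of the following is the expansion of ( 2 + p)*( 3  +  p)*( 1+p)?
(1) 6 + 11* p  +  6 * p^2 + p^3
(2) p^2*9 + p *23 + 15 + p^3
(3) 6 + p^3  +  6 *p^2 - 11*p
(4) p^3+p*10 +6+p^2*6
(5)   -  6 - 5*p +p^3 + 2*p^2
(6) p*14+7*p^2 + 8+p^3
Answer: 1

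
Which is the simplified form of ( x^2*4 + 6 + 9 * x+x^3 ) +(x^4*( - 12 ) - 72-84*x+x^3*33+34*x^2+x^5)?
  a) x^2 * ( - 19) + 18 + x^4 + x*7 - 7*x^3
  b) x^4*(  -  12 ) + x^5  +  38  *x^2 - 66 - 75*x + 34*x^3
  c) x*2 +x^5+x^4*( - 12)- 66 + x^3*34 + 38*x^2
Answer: b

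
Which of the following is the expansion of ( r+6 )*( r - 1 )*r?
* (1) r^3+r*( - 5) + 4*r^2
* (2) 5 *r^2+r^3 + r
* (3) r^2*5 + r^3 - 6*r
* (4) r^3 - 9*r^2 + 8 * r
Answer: 3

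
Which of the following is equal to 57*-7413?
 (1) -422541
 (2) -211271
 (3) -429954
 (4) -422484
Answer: 1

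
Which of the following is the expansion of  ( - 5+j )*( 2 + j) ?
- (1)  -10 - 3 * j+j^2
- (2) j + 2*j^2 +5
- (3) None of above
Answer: 1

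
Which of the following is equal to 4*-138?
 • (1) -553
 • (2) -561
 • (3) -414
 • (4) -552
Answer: 4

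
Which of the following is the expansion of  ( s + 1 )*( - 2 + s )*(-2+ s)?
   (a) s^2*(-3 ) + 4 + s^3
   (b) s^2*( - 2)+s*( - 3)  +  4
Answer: a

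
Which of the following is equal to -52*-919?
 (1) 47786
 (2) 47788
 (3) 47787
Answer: 2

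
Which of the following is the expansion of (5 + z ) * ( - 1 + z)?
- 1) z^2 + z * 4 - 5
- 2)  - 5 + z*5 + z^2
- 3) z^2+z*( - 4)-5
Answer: 1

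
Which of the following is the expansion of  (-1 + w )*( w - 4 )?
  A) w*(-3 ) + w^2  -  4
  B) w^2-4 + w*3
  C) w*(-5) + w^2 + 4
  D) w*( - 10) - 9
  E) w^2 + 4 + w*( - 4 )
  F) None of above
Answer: C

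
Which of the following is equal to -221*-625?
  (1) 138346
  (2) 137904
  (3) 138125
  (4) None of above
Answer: 3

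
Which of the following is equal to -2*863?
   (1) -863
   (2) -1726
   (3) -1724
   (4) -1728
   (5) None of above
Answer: 2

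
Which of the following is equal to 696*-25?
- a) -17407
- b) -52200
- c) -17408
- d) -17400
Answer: d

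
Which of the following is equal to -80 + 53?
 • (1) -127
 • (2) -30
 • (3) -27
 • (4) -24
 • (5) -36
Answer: 3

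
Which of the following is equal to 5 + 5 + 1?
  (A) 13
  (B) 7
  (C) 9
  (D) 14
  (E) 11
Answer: E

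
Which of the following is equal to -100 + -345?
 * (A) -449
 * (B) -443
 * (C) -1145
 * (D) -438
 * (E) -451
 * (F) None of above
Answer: F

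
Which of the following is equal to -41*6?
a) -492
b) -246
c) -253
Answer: b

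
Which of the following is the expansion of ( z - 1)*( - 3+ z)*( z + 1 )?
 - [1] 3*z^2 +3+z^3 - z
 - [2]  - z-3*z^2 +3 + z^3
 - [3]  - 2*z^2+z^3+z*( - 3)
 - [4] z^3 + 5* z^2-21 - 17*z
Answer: 2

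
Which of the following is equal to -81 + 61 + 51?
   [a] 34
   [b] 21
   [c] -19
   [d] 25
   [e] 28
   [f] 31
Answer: f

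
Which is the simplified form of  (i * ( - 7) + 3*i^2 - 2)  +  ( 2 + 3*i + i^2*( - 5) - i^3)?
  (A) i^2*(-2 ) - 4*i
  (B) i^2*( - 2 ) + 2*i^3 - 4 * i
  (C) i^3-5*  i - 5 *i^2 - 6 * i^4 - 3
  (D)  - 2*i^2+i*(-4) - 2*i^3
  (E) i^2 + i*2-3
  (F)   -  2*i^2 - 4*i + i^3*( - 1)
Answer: F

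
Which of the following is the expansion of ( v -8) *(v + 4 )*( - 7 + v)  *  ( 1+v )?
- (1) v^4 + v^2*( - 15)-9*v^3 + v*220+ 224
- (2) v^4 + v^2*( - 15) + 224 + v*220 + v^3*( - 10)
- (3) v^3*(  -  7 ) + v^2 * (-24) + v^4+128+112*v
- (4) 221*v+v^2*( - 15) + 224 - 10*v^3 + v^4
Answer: 2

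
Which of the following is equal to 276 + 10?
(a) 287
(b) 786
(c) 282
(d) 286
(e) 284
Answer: d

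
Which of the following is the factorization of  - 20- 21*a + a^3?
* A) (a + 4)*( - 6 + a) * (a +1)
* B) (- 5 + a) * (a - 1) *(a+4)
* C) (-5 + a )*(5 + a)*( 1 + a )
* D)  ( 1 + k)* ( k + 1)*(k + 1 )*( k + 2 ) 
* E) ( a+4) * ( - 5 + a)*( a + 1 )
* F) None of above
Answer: E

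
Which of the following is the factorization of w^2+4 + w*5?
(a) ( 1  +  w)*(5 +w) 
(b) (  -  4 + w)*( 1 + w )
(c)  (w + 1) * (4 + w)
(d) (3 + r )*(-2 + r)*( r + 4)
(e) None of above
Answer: c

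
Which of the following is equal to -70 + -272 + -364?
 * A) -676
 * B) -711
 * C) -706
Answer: C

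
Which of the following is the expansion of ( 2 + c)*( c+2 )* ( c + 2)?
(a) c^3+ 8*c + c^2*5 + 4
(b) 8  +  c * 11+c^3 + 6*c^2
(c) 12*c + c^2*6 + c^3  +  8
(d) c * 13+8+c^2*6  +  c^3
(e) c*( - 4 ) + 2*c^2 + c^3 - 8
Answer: c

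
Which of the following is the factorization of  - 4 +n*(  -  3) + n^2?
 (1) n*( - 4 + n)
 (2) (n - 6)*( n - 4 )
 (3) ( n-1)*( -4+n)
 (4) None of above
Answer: 4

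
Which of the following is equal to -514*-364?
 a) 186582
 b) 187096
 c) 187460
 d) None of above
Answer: b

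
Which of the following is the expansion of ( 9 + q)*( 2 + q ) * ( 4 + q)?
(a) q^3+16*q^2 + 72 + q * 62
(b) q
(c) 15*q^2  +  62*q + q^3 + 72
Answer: c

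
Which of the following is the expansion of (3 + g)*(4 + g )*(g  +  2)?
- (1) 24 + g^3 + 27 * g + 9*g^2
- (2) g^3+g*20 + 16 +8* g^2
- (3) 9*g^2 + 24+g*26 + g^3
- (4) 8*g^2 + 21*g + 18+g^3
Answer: 3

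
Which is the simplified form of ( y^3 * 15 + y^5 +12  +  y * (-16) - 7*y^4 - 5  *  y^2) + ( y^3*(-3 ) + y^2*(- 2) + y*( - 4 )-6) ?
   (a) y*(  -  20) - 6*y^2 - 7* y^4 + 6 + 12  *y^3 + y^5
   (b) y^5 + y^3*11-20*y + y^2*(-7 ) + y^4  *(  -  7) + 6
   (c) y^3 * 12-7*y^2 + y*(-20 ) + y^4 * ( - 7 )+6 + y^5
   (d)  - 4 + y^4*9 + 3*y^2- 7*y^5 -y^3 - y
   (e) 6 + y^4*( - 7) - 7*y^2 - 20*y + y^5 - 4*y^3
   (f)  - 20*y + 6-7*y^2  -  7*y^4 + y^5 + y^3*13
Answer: c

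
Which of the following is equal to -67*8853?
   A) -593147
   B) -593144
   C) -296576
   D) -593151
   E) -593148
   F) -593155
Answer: D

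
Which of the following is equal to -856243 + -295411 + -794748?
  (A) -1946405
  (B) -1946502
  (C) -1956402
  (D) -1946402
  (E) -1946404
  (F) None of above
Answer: D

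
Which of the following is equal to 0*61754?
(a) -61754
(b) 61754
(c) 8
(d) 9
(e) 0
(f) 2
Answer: e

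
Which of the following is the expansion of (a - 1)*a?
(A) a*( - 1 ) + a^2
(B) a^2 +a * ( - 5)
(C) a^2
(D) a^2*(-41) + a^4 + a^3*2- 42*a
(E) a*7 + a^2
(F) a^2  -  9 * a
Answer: A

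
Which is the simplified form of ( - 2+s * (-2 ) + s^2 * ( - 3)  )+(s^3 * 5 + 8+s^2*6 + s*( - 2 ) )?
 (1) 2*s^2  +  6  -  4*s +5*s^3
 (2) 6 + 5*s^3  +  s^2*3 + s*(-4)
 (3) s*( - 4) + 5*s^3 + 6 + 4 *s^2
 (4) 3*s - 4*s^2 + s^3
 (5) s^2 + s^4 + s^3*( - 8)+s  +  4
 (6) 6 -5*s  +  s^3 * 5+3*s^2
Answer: 2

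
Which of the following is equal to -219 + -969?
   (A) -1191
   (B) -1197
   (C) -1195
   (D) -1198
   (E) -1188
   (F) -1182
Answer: E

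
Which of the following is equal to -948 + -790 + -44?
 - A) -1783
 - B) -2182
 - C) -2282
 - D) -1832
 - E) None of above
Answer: E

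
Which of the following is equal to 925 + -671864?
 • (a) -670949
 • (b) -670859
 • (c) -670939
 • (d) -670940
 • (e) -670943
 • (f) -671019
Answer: c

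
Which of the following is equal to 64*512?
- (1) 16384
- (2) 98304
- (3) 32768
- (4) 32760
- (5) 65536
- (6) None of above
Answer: 3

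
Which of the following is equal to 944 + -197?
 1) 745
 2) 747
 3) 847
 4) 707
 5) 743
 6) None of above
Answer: 2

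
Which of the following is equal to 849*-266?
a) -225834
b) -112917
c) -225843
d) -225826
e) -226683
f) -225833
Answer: a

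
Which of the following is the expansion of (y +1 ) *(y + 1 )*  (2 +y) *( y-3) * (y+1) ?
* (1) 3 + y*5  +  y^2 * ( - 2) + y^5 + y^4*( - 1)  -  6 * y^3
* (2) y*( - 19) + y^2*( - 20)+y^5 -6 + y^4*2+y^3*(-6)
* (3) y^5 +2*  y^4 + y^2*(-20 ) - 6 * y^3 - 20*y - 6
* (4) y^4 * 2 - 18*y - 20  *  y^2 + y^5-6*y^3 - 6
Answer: 2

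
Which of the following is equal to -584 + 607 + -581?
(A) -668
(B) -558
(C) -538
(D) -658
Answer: B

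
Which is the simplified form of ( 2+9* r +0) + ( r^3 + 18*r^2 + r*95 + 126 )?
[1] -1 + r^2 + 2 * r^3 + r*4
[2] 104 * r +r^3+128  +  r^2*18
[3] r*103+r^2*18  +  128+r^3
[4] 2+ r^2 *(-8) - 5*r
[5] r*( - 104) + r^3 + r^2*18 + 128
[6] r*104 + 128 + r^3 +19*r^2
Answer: 2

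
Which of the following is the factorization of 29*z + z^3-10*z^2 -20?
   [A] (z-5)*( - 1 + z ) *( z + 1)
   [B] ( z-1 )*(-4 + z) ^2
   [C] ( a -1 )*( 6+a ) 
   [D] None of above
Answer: D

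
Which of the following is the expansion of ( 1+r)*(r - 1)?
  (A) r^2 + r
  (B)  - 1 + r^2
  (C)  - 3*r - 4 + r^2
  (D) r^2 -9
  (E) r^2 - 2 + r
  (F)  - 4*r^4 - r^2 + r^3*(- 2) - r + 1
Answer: B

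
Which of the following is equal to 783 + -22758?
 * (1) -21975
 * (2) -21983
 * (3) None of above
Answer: 1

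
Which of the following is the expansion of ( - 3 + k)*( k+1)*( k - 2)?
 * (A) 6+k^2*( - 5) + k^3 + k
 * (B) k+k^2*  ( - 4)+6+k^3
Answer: B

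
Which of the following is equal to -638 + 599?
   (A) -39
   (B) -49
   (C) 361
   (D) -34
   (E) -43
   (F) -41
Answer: A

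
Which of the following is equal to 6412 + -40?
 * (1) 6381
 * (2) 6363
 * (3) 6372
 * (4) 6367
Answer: 3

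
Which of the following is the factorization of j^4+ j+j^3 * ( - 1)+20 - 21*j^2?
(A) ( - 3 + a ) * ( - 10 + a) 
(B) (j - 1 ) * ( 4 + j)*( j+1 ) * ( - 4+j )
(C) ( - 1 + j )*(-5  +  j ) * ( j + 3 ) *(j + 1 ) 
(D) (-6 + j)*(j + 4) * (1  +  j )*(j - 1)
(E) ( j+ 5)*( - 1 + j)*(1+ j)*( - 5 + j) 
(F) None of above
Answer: F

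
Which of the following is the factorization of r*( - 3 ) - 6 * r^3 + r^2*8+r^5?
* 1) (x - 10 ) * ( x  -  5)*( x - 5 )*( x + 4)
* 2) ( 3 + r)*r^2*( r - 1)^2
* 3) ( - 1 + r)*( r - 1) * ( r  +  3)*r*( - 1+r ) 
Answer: 3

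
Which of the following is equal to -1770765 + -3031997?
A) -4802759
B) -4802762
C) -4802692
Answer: B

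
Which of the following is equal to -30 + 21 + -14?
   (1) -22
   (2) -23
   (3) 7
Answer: 2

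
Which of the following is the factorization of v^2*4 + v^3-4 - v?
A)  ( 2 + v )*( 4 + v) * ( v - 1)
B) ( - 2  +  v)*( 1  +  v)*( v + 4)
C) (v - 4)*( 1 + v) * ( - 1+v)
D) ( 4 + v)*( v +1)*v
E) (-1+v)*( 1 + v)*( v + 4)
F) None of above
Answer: E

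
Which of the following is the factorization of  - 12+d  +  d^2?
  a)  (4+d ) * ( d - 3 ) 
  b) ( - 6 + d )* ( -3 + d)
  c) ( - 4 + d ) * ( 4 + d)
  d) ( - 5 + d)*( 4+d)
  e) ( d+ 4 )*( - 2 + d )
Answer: a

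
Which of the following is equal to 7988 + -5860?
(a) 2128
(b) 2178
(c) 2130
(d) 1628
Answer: a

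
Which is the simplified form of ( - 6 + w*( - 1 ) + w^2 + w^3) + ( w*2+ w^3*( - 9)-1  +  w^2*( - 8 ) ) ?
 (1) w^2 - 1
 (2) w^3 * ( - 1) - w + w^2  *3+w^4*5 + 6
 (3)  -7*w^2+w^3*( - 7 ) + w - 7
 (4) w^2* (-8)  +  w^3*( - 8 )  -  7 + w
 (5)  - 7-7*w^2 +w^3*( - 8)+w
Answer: 5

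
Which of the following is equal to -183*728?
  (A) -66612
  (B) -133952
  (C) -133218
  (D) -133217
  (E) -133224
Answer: E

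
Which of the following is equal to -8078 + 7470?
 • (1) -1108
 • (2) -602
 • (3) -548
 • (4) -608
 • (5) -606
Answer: 4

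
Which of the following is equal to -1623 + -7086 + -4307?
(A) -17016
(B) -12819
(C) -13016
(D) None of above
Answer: C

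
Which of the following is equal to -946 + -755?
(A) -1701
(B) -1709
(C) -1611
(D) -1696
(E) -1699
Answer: A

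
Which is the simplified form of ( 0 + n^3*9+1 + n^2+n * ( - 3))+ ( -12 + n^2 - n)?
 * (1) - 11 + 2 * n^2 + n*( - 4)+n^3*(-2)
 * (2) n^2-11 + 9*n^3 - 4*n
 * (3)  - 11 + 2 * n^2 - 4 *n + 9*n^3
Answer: 3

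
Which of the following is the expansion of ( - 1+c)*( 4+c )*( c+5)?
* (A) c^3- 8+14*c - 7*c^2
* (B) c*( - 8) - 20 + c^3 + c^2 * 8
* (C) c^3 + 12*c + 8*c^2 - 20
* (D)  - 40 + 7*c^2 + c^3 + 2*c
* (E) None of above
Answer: E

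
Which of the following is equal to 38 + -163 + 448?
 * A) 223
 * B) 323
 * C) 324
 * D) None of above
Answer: B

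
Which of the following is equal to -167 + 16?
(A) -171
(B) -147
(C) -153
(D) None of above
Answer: D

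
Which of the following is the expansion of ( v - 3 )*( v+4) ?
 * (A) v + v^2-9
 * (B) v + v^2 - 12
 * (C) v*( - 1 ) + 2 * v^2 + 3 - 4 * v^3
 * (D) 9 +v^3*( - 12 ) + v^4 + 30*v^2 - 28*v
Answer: B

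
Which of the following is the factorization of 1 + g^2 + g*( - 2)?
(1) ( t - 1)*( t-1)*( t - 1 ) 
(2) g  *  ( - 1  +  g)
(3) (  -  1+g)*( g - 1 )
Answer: 3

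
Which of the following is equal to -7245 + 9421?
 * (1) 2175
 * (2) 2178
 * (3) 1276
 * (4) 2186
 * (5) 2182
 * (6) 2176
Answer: 6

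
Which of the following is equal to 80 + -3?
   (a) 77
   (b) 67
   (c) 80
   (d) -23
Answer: a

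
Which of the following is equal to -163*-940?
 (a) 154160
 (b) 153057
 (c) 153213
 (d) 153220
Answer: d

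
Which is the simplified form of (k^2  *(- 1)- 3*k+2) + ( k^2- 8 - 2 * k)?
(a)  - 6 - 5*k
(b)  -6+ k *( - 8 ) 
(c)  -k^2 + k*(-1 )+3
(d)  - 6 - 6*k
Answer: a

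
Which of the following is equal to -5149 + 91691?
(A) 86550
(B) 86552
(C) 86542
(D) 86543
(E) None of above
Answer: C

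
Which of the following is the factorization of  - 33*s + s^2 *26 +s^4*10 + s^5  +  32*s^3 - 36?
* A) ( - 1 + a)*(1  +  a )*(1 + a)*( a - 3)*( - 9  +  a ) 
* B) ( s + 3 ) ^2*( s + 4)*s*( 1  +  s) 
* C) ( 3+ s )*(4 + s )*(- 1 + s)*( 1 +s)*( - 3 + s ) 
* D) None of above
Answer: D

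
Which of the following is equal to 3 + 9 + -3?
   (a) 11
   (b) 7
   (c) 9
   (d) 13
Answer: c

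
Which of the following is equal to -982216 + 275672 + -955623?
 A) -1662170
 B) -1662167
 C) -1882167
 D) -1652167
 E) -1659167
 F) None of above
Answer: B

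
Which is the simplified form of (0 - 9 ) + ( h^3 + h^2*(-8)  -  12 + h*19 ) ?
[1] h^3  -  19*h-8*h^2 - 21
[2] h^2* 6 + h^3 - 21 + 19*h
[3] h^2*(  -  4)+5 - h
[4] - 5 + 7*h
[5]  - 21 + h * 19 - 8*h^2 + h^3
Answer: 5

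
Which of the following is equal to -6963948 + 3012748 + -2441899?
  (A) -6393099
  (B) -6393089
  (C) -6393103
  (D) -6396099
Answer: A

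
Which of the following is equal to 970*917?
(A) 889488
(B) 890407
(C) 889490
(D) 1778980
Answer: C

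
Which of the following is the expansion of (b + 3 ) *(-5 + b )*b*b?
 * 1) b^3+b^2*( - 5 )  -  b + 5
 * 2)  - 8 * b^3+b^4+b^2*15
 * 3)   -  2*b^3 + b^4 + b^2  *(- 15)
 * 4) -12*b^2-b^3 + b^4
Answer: 3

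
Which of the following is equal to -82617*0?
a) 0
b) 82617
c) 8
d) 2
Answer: a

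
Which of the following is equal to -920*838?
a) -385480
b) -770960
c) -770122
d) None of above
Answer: b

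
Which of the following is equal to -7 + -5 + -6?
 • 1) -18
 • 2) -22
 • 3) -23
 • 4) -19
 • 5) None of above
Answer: 1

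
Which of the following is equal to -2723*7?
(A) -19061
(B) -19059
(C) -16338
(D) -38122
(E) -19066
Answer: A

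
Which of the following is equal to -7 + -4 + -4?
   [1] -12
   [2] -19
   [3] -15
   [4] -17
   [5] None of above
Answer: 3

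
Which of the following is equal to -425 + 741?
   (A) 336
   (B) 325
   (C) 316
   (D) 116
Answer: C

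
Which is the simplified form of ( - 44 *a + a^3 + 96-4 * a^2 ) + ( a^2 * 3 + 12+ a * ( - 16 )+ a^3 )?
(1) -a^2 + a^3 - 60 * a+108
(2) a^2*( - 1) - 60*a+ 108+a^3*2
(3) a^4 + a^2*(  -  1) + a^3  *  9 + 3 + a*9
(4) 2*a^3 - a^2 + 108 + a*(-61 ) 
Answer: 2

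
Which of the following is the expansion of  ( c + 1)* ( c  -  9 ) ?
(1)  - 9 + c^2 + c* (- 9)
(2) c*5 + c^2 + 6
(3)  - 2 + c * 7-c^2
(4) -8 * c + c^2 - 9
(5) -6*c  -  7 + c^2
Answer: 4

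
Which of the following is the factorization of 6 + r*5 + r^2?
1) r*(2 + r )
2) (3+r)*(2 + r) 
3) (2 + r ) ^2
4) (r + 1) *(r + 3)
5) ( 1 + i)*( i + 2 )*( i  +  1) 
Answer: 2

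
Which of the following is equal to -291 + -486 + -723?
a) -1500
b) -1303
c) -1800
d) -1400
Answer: a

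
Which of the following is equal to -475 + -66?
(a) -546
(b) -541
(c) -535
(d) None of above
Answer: b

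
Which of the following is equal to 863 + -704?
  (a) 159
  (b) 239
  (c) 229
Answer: a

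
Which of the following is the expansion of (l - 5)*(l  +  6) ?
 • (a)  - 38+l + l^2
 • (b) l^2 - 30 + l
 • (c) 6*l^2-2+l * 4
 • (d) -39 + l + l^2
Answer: b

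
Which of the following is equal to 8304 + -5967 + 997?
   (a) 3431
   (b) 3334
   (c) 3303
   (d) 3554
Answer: b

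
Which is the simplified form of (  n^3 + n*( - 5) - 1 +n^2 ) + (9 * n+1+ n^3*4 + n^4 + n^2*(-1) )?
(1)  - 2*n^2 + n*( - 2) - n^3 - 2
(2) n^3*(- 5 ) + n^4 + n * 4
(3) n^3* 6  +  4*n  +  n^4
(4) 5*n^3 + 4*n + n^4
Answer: 4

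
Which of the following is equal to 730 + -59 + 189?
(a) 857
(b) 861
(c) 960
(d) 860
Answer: d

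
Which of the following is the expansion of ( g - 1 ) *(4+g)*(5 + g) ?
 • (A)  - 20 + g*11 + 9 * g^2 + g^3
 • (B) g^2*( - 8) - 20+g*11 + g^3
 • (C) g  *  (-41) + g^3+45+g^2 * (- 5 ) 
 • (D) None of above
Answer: D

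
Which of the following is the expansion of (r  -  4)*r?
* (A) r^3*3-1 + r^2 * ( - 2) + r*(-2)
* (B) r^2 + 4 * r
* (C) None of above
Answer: C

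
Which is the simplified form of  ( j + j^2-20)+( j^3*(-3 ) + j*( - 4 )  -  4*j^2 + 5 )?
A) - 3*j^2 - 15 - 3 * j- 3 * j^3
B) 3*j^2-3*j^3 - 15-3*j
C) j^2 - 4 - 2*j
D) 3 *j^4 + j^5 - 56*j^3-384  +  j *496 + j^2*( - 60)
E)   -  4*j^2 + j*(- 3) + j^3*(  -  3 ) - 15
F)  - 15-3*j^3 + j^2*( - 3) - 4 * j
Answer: A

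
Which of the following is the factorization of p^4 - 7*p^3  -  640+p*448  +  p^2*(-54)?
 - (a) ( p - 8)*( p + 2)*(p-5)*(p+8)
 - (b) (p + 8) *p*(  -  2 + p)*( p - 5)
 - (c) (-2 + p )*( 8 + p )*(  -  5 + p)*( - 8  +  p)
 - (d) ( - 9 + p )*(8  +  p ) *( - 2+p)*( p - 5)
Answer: c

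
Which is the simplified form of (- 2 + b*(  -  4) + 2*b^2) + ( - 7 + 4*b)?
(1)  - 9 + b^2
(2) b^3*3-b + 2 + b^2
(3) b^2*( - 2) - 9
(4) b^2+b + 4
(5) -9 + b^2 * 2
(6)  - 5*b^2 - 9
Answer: 5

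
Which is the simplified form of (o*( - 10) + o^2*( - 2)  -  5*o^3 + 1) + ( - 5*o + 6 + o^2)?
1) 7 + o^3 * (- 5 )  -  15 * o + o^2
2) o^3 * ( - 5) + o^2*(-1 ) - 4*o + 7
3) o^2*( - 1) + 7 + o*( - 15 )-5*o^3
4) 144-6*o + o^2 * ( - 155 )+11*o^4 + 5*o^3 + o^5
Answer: 3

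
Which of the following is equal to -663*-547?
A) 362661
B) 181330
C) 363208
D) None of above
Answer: A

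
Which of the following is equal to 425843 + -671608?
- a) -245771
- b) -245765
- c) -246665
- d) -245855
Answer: b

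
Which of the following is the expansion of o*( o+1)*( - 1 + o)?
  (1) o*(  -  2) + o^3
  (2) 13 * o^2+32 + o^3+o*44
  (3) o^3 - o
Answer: 3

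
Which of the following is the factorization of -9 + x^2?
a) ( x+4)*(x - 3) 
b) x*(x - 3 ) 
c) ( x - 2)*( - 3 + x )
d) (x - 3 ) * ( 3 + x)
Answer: d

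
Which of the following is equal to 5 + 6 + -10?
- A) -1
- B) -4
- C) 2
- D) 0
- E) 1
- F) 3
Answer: E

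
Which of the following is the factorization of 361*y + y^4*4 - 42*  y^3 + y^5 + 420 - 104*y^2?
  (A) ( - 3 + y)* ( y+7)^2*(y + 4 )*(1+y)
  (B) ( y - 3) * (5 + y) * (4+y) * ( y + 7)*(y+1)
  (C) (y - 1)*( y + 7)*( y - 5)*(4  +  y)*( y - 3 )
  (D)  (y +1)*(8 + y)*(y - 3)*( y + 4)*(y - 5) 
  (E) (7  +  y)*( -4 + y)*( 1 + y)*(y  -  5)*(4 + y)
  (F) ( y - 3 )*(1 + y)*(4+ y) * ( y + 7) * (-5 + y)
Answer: F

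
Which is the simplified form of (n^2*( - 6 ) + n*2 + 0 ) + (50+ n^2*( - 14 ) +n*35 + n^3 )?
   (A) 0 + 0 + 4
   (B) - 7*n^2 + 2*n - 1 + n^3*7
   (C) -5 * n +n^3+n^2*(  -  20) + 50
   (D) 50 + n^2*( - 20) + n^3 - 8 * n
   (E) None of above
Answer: E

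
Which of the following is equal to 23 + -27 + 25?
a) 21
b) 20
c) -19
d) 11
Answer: a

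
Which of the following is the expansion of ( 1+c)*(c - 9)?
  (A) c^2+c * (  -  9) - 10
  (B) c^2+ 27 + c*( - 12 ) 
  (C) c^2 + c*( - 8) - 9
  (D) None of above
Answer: C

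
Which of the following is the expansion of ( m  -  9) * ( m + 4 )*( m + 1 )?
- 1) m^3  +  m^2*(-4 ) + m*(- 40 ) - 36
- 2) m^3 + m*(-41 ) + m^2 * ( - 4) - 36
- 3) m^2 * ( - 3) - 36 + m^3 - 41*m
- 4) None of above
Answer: 2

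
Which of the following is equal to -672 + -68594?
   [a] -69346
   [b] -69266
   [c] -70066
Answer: b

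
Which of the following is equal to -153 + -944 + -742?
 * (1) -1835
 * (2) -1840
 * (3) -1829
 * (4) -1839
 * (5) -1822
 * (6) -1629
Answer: 4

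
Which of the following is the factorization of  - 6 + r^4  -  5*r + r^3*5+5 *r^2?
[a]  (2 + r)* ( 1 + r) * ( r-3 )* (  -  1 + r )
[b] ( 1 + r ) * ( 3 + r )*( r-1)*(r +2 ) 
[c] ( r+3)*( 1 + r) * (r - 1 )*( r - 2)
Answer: b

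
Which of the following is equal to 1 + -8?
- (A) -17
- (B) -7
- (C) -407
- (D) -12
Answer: B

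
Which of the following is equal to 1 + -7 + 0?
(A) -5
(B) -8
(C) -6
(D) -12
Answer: C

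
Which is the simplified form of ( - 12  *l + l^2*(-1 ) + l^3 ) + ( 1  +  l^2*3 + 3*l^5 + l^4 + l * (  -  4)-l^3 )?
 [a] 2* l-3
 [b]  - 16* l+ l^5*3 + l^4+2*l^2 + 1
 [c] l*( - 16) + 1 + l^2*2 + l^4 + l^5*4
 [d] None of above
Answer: b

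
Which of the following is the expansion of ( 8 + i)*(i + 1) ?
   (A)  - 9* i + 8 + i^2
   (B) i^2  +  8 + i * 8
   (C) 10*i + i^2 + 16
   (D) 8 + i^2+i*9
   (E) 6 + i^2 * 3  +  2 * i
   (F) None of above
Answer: D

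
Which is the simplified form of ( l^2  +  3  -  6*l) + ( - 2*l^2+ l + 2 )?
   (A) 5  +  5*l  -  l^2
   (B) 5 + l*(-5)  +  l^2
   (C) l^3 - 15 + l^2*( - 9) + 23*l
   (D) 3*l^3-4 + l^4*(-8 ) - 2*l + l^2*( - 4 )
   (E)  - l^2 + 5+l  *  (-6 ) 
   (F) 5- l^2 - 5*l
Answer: F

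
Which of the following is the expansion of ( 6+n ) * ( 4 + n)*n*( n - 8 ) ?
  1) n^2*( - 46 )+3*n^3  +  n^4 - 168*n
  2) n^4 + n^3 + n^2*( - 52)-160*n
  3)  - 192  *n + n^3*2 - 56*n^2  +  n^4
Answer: 3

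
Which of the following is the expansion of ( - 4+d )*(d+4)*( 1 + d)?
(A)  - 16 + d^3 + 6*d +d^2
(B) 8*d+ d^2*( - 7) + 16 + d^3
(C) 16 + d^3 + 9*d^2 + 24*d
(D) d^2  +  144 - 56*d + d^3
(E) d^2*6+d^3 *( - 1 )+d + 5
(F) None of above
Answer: F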